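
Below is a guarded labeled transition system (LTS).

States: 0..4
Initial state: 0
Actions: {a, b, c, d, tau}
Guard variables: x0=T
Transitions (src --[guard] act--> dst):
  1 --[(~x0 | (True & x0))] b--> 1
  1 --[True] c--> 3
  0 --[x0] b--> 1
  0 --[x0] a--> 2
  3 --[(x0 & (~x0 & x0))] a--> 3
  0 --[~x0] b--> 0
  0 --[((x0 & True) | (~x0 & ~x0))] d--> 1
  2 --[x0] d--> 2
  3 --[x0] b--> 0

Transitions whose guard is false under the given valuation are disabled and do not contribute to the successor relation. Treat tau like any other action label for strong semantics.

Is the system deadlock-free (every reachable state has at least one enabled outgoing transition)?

Reach set: {0,1,2,3}
  0: a→2  b→1  d→1  [3 exit(s)]
  1: b→1  c→3  [2 exit(s)]
  2: d→2  [1 exit(s)]
  3: b→0  [1 exit(s)]

Answer: DEADLOCK-FREE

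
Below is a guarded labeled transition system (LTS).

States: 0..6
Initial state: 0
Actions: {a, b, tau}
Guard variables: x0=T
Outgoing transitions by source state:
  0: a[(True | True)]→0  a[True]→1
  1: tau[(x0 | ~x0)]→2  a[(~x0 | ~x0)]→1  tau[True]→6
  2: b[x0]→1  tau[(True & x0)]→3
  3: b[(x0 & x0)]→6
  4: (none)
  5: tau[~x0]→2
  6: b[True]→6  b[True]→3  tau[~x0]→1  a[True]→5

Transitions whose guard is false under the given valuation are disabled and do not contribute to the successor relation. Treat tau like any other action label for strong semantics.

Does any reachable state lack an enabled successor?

Reach set: {0,1,2,3,5,6}
  0: a→0  a→1  [2 exit(s)]
  1: tau→2  tau→6  [2 exit(s)]
  2: b→1  tau→3  [2 exit(s)]
  3: b→6  [1 exit(s)]
  5: ∅  [deadlock]
  6: a→5  b→3  b→6  [3 exit(s)]
trace reaching 5: a·tau·a

Answer: DEADLOCK at state 5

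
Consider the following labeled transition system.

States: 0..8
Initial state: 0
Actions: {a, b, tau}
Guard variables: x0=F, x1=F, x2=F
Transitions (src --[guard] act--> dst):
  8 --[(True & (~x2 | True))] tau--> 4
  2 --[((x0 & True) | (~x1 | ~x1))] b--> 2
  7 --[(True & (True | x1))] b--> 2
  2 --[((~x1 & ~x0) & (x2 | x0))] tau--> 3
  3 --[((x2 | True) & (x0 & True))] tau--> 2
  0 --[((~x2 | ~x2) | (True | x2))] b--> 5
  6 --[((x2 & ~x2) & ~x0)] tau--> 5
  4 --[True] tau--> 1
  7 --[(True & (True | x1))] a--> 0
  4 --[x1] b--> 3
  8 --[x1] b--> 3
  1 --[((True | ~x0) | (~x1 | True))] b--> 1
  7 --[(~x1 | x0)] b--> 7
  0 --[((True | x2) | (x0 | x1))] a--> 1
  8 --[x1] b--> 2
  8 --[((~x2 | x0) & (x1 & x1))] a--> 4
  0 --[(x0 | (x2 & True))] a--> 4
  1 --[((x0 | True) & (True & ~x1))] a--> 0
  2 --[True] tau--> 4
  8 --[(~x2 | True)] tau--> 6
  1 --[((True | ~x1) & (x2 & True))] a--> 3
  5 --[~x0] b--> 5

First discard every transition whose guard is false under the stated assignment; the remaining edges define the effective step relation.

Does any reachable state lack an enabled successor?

R = {0,1,5}
  0: a→1  b→5  [deg 2]
  1: a→0  b→1  [deg 2]
  5: b→5  [deg 1]

Answer: DEADLOCK-FREE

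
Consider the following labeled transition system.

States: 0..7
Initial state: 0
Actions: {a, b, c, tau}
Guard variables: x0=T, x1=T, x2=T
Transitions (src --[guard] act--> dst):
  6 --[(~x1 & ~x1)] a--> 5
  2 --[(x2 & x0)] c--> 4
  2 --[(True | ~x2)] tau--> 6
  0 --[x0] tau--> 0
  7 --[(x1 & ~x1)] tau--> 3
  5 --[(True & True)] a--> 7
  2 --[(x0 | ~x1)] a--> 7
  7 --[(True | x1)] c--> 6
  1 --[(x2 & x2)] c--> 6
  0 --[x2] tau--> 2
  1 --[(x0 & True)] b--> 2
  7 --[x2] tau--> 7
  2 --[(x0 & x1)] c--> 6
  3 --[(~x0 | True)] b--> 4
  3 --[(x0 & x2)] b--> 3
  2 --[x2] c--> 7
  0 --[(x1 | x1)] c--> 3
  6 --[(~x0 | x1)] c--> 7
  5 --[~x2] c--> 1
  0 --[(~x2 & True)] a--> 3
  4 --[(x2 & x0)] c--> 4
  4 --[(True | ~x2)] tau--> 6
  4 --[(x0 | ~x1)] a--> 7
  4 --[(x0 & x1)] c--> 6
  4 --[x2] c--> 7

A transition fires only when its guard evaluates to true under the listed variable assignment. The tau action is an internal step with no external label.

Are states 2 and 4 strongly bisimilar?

Answer: BISIMILAR

Working:
Bisimulation quotient by refinement:
  P[0] = {{0,1,2,3,4,5,6,7}}
  P[1] = {{0,7},{1},{2,4},{3},{5},{6}}
  P[2] = {{0},{1},{2,4},{3},{5},{6},{7}}
stable after 3 split(s): 7 block(s)
2∈{2,4}, 4∈{2,4}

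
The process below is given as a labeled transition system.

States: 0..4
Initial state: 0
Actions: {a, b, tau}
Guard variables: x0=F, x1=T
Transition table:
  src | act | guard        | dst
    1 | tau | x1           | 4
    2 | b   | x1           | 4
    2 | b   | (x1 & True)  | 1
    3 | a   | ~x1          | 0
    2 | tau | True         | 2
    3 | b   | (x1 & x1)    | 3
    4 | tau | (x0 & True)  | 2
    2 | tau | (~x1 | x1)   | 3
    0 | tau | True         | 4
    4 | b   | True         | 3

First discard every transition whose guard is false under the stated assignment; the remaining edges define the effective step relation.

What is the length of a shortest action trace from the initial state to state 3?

Answer: 2

Trace:
Layered search for 3:
  depth 0: {0}
  depth 1: {4}
  depth 2: {3}
depth(3)=2, e.g. tau·b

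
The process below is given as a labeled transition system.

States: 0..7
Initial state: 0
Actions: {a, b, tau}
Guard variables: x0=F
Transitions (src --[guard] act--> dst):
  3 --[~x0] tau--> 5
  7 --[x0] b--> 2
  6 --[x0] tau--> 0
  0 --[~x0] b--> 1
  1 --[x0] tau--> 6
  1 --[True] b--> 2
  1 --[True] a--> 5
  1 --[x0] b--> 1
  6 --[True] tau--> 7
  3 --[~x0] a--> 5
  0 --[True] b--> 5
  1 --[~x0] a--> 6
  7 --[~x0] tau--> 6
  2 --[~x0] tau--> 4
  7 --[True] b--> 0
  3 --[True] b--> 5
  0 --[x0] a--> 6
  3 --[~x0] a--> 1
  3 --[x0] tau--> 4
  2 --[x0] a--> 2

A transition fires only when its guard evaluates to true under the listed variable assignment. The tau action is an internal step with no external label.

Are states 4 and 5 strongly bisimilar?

Refine partition for ~:
  π0 = {{0,1,2,3,4,5,6,7}}
  π1 = {{0},{1},{2,6},{3},{4,5},{7}}
  π2 = {{0},{1},{2},{3},{4,5},{6},{7}}
Fixed point at round 3; 7 class(es).
[4]={4,5}  [5]={4,5}

Answer: BISIMILAR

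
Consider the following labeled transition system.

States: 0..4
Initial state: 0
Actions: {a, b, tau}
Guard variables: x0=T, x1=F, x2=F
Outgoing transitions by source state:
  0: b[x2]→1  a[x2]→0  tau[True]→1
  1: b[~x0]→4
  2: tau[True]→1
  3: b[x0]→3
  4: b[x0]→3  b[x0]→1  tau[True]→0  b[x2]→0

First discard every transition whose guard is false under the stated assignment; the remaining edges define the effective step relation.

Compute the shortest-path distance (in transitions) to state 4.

Answer: UNREACHABLE

Analysis:
Breadth-first toward 4:
  L0 = {0}
  L1 = {1}
4 never appears.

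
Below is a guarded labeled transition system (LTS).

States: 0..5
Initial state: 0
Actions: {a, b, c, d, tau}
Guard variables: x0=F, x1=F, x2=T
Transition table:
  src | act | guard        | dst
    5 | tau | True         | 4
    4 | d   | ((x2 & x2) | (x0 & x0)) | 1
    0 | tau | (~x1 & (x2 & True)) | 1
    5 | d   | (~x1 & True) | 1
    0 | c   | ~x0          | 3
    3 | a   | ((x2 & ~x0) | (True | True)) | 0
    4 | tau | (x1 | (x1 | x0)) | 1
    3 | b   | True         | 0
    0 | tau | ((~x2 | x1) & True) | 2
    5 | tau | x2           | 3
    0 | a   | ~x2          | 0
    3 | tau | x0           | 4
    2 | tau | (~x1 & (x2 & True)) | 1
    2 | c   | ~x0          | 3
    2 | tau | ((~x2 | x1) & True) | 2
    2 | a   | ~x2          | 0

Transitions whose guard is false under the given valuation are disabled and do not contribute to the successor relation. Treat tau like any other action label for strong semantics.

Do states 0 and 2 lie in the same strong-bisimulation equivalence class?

Answer: BISIMILAR

Working:
Compute ~ classes (split until stable):
  π0 = {{0,1,2,3,4,5}}
  π1 = {{0,2},{1},{3},{4},{5}}
stable after 2 split(s): 5 block(s)
0∈{0,2}, 2∈{0,2}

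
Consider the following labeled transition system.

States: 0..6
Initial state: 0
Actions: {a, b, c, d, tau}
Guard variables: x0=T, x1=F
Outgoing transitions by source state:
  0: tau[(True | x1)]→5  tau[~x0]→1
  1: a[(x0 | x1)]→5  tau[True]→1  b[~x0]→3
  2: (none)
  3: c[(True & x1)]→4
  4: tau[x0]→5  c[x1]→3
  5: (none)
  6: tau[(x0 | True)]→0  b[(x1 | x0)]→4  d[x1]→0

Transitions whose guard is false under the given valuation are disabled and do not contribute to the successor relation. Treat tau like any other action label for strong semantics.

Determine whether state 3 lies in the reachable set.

After dropping false guards: 6 live edges.
L0 = {0}
L1 = {5}  total {0,5}
Reach set: {0,5}

Answer: UNREACHABLE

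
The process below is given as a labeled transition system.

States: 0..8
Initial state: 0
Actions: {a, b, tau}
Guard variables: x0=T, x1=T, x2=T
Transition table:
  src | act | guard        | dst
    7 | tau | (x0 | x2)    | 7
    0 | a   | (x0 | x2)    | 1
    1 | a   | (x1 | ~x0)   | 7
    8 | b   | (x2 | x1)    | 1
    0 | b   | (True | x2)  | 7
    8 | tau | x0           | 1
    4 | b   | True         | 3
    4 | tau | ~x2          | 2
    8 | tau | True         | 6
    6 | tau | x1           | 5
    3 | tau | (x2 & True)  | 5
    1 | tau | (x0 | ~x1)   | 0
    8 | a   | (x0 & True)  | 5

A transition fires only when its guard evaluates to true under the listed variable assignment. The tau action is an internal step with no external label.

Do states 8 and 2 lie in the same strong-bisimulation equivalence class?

Answer: NOT BISIMILAR

Trace:
Refine partition for ~:
  round 0: {{0,1,2,3,4,5,6,7,8}}
  round 1: {{0},{1},{2,5},{3,6,7},{4},{8}}
  round 2: {{0},{1},{2,5},{3,6},{4},{7},{8}}
Fixed point at round 3; 7 class(es).
8∈{8}, 2∈{2,5}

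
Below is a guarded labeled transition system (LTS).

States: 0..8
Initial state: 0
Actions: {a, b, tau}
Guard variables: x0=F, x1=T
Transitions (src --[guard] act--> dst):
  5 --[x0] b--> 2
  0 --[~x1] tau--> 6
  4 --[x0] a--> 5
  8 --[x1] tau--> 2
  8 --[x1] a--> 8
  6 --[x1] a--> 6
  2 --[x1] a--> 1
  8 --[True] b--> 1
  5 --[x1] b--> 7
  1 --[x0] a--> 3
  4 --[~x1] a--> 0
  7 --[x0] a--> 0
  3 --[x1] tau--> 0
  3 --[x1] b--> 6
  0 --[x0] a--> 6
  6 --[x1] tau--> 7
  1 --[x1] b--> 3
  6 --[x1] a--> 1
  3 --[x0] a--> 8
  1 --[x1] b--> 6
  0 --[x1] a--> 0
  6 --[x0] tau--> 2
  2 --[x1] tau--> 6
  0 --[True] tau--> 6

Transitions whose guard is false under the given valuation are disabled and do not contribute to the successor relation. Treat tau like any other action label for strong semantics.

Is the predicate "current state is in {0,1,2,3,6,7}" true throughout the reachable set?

Allowed set {0,1,2,3,6,7}
Reach set: {0,1,3,6,7}
  0: ok
  1: ok
  3: ok
  6: ok
  7: ok

Answer: INVARIANT HOLDS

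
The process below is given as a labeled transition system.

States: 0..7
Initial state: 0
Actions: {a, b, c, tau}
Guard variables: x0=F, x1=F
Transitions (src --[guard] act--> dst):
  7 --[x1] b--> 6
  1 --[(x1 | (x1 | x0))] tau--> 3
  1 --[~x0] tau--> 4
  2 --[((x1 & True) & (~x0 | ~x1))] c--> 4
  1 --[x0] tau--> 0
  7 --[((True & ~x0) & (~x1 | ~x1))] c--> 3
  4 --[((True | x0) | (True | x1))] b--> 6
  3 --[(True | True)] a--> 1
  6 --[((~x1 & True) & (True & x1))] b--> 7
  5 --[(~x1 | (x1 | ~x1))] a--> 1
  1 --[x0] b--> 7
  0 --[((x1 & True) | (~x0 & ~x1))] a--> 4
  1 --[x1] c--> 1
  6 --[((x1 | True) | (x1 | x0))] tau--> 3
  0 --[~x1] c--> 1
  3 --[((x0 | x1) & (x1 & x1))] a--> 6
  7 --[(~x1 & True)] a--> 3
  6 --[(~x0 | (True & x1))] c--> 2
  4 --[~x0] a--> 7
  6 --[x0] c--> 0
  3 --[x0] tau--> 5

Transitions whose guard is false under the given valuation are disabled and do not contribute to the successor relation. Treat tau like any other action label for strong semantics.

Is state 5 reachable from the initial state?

Answer: UNREACHABLE

Trace:
11 transition(s) survive guard evaluation.
Layer 0: {0}
Layer 1: {1,4}  cumulative {0,1,4}
Layer 2: {6,7}  cumulative {0,1,4,6,7}
Layer 3: {2,3}  cumulative {0,1,2,3,4,6,7}
Reach set: {0,1,2,3,4,6,7}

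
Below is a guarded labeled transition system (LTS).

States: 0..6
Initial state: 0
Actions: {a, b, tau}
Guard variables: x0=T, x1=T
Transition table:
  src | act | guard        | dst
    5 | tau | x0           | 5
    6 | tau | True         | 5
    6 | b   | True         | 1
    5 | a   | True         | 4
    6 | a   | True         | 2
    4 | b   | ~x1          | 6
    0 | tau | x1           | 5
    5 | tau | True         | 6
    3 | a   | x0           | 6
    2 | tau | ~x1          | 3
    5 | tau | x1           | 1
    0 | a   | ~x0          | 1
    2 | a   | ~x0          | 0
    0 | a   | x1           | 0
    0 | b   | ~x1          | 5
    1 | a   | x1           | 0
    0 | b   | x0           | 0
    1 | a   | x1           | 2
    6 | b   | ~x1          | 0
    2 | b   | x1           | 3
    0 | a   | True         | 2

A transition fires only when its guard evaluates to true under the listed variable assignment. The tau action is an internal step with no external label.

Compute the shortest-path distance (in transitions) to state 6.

Answer: 2

Analysis:
Breadth-first toward 6:
  Layer 0: {0}
  Layer 1: {2,5}
  Layer 2: {1,3,4,6}
6 enters at depth 2; path tau·tau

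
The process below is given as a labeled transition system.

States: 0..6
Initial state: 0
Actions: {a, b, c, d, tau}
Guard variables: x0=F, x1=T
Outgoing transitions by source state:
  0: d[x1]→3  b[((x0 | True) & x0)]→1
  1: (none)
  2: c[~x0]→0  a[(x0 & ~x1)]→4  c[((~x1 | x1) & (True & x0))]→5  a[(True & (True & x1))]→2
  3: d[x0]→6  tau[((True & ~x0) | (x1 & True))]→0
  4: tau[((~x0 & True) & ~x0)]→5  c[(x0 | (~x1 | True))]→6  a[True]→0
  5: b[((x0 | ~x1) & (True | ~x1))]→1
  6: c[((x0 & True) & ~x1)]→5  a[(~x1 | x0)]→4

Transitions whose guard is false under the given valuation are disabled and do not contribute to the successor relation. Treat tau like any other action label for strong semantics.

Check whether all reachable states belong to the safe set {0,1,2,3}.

Allowed set {0,1,2,3}
Reach set: {0,3}
  0: ok
  3: ok

Answer: INVARIANT HOLDS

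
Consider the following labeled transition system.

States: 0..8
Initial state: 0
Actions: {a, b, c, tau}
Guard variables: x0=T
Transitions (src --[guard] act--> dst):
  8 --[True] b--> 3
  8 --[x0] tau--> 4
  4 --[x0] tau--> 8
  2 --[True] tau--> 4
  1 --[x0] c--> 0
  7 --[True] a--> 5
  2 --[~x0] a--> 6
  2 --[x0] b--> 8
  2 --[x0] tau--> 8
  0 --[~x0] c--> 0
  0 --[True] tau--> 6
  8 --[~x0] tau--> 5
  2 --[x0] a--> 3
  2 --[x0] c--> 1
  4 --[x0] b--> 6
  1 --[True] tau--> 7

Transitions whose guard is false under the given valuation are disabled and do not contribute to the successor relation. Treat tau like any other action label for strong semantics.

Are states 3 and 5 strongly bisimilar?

Answer: BISIMILAR

Trace:
Bisimulation quotient by refinement:
  P[0] = {{0,1,2,3,4,5,6,7,8}}
  P[1] = {{0},{1},{2},{3,5,6},{4,8},{7}}
stable after 2 split(s): 6 block(s)
class of 3: {3,5,6}; class of 5: {3,5,6}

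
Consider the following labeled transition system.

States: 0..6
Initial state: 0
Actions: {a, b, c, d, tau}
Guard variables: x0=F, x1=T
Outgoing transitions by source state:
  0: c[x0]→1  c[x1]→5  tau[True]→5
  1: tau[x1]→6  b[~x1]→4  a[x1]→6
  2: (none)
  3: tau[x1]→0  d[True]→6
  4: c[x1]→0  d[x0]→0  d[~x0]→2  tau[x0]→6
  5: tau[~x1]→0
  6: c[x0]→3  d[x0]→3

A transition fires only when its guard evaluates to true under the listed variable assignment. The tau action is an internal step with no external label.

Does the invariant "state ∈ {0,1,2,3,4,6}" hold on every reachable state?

Answer: INVARIANT VIOLATED at state 5

Analysis:
Safe = {0,1,2,3,4,6}
Reachable = {0,5}
  0: safe
  5: VIOLATES
counterexample path to 5: c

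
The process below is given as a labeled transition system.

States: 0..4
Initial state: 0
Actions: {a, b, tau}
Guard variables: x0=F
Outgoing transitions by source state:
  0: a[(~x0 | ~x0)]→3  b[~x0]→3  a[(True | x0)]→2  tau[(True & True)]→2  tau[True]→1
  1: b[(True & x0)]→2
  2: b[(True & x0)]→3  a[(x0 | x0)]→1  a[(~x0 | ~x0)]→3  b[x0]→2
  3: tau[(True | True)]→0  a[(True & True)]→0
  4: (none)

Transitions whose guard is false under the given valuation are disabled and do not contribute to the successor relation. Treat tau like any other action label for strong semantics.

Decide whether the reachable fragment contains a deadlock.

Answer: DEADLOCK at state 1

Working:
Reachable = {0,1,2,3}
  0: a→2  a→3  b→3  tau→1  tau→2  [deg 5]
  1: ∅  [no exit]
  2: a→3  [deg 1]
  3: a→0  tau→0  [deg 2]
Path to 1: tau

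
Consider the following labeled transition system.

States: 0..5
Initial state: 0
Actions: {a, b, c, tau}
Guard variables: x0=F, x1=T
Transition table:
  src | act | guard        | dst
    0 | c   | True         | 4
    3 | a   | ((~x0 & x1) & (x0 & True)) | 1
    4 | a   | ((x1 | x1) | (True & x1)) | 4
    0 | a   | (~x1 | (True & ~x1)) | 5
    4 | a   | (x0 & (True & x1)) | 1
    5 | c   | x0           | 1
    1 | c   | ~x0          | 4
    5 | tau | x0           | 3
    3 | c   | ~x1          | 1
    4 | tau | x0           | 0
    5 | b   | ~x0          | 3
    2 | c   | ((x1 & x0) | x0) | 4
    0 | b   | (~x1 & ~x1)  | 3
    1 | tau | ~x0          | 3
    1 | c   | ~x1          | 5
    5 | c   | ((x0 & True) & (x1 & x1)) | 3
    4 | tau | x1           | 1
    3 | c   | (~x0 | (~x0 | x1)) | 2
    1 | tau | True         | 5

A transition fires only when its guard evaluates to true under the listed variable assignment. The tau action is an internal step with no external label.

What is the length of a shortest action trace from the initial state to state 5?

BFS to 5:
  L0 = {0}
  L1 = {4}
  L2 = {1}
  L3 = {3,5}
depth(5)=3, e.g. c·tau·tau

Answer: 3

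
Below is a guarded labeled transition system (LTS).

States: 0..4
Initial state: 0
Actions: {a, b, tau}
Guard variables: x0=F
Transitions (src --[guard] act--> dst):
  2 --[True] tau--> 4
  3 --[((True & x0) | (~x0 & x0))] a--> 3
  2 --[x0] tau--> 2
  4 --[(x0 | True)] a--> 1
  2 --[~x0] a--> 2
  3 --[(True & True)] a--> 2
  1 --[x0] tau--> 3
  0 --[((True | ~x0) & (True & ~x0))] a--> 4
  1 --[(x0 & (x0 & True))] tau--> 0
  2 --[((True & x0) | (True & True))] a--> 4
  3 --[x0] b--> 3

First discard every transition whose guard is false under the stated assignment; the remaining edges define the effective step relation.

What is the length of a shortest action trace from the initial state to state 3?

Breadth-first toward 3:
  depth 0: {0}
  depth 1: {4}
  depth 2: {1}
3 never appears.

Answer: UNREACHABLE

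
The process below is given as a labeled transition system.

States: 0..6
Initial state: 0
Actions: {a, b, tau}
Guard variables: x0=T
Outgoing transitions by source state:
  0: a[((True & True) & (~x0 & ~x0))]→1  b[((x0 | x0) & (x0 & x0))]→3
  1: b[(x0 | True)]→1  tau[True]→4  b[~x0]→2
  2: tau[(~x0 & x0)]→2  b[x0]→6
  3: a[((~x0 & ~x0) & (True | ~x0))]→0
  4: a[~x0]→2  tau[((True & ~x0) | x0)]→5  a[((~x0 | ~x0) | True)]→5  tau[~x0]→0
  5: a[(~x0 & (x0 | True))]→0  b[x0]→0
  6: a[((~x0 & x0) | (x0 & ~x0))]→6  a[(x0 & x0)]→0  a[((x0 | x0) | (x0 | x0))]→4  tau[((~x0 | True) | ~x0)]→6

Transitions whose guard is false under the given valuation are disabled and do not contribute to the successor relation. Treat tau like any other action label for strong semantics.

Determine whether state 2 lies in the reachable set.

After dropping false guards: 10 live edges.
depth 0: {0}
depth 1: {3}  total {0,3}
Reachable = {0,3}

Answer: UNREACHABLE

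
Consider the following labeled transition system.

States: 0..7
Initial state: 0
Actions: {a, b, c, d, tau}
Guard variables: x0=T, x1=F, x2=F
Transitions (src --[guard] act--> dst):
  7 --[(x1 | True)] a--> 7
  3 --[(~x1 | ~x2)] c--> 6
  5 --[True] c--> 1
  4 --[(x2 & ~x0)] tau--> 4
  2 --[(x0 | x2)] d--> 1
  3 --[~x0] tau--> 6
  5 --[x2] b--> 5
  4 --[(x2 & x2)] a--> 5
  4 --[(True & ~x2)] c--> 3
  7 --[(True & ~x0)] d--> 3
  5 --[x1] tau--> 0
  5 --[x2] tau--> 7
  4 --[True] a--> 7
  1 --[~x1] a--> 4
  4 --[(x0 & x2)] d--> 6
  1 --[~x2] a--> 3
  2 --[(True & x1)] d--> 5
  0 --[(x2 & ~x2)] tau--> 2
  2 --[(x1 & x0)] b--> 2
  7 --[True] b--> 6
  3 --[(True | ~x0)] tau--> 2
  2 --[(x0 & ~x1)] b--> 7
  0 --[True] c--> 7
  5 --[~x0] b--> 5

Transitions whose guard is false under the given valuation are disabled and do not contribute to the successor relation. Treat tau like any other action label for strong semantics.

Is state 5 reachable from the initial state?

Answer: UNREACHABLE

Trace:
After dropping false guards: 12 live edges.
depth 0: {0}
depth 1: {7}  now seen {0,7}
depth 2: {6}  now seen {0,6,7}
Reachable = {0,6,7}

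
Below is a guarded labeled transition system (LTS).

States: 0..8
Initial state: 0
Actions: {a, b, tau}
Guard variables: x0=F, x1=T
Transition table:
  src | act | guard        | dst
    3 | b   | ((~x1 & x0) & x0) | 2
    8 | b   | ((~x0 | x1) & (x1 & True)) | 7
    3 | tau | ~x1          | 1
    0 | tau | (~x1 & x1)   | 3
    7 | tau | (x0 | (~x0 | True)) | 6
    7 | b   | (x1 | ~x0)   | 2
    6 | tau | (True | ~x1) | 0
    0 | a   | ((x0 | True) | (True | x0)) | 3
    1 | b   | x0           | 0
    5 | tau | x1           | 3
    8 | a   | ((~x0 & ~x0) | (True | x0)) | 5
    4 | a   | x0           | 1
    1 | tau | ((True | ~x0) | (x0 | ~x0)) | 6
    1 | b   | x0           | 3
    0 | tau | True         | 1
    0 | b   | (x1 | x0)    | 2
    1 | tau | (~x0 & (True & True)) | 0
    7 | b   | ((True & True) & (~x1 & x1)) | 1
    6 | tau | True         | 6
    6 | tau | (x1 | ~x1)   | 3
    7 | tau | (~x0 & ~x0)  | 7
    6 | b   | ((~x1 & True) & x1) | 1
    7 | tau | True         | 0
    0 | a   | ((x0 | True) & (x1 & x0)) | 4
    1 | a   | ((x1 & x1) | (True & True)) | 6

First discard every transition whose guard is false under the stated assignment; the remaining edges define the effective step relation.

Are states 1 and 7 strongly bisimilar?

Answer: NOT BISIMILAR

Working:
Compute ~ classes (split until stable):
  P[0] = {{0,1,2,3,4,5,6,7,8}}
  P[1] = {{0},{1},{2,3,4},{5,6},{7},{8}}
  P[2] = {{0},{1},{2,3,4},{5},{6},{7},{8}}
7 equivalence class(es) (converged in 3)
[1]={1}  [7]={7}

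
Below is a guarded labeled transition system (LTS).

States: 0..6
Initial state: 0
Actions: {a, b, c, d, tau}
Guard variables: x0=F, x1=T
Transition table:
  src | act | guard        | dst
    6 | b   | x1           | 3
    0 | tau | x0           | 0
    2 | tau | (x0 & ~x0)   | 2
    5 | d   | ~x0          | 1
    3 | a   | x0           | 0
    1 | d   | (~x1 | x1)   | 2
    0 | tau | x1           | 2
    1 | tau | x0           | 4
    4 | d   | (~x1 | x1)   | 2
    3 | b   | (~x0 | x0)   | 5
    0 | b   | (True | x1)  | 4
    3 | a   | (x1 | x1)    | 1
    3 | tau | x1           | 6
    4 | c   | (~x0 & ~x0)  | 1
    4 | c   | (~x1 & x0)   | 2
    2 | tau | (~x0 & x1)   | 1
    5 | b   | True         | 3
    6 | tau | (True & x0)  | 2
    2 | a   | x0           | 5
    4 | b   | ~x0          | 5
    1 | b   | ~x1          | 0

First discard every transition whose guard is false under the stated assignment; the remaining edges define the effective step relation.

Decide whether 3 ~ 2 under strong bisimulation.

Bisimulation quotient by refinement:
  π0 = {{0,1,2,3,4,5,6}}
  π1 = {{0},{1},{2},{3},{4},{5},{6}}
stable after 2 split(s): 7 block(s)
3∈{3}, 2∈{2}

Answer: NOT BISIMILAR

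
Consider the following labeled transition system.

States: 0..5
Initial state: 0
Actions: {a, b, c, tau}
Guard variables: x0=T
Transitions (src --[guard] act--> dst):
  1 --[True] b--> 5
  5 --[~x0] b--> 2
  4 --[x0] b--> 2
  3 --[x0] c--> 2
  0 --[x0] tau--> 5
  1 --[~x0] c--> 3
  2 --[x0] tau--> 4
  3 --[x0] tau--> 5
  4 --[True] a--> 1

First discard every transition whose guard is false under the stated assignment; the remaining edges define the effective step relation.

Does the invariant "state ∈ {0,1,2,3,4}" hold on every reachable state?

Allowed set {0,1,2,3,4}
Reach set: {0,5}
  0: ok
  5: VIOLATES
counterexample path to 5: tau

Answer: INVARIANT VIOLATED at state 5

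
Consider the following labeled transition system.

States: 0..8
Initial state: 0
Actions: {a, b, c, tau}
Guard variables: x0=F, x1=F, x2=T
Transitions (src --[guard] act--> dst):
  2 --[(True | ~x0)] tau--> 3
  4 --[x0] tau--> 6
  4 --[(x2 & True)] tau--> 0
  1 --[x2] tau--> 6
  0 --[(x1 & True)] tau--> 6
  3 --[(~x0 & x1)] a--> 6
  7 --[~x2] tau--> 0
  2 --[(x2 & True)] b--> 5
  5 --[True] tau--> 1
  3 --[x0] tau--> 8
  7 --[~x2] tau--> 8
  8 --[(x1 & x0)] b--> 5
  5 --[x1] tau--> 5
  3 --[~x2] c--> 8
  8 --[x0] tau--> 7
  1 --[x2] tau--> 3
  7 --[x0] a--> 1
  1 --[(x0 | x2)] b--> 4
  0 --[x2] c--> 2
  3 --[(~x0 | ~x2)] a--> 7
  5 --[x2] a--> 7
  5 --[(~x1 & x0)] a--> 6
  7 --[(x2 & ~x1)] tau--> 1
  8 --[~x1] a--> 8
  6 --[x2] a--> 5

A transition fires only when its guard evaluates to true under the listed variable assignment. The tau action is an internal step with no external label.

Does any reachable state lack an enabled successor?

Answer: DEADLOCK-FREE

Analysis:
R = {0,1,2,3,4,5,6,7}
  0: c→2  [1 exit(s)]
  1: b→4  tau→3  tau→6  [3 exit(s)]
  2: b→5  tau→3  [2 exit(s)]
  3: a→7  [1 exit(s)]
  4: tau→0  [1 exit(s)]
  5: a→7  tau→1  [2 exit(s)]
  6: a→5  [1 exit(s)]
  7: tau→1  [1 exit(s)]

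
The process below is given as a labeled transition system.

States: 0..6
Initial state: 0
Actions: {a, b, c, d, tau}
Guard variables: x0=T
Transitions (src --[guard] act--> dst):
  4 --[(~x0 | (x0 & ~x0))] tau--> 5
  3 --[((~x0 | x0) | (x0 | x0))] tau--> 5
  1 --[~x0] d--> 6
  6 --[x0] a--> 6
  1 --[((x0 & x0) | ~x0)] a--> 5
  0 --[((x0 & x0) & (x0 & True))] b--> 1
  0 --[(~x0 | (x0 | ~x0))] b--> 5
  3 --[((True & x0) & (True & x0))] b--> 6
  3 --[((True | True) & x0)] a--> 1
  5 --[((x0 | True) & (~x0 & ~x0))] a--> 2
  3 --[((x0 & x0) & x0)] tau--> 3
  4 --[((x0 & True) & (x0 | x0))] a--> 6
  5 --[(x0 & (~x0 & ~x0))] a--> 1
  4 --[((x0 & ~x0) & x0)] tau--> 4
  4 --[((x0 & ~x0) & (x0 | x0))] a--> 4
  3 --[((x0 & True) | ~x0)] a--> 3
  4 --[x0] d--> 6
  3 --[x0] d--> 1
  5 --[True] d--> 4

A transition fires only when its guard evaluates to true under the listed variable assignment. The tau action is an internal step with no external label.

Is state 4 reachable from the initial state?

After dropping false guards: 13 live edges.
depth 0: {0}
depth 1: {1,5}  total {0,1,5}
depth 2: {4}  total {0,1,4,5}
depth 3: {6}  total {0,1,4,5,6}
Reach set: {0,1,4,5,6}
witness 4: b·d

Answer: REACHABLE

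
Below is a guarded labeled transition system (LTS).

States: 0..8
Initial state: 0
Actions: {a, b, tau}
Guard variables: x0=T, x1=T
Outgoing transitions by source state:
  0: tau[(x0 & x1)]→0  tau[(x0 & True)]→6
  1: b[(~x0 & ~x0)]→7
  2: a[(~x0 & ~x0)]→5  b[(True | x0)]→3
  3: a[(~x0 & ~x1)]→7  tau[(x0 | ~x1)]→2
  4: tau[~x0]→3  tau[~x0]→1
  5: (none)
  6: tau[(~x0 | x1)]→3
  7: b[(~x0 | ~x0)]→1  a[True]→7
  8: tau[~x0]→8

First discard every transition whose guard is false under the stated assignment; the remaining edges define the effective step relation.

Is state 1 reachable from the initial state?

Answer: UNREACHABLE

Trace:
Guard filter leaves 6 enabled edge(s).
depth 0: {0}
depth 1: {6}  total {0,6}
depth 2: {3}  total {0,3,6}
depth 3: {2}  total {0,2,3,6}
Reach set: {0,2,3,6}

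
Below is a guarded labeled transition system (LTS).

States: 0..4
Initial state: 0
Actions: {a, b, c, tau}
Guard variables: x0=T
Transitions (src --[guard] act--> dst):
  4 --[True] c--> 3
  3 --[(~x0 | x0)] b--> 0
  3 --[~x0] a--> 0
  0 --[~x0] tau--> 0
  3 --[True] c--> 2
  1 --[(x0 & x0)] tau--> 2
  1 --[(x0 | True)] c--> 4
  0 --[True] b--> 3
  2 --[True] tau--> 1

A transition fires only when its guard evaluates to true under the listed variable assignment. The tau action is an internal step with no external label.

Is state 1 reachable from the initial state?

Answer: REACHABLE

Working:
After dropping false guards: 7 live edges.
Layer 0: {0}
Layer 1: {3}  now seen {0,3}
Layer 2: {2}  now seen {0,2,3}
Layer 3: {1}  now seen {0,1,2,3}
Layer 4: {4}  now seen {0,1,2,3,4}
R = {0,1,2,3,4}
witness 1: b·c·tau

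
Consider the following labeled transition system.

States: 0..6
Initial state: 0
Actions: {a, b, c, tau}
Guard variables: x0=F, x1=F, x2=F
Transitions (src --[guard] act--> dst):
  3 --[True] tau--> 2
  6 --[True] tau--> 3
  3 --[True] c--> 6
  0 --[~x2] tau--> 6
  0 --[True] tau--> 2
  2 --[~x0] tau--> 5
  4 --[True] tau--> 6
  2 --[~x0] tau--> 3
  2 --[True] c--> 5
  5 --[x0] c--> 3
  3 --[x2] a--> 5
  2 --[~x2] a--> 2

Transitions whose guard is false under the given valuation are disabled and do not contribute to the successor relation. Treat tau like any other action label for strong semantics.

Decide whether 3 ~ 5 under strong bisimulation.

Bisimulation quotient by refinement:
  P[0] = {{0,1,2,3,4,5,6}}
  P[1] = {{0,4,6},{1,5},{2},{3}}
  P[2] = {{0},{1,5},{2},{3},{4},{6}}
stable after 3 split(s): 6 block(s)
class of 3: {3}; class of 5: {1,5}

Answer: NOT BISIMILAR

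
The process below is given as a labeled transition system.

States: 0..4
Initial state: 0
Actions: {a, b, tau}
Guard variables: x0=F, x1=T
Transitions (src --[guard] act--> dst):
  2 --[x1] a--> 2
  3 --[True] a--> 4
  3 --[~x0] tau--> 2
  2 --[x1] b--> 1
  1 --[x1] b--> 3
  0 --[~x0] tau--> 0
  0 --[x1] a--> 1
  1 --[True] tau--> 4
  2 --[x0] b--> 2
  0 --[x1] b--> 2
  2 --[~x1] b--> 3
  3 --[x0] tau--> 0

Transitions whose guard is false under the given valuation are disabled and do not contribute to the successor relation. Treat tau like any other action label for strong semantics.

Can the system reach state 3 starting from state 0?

Answer: REACHABLE

Trace:
After dropping false guards: 9 live edges.
depth 0: {0}
depth 1: {1,2}  cumulative {0,1,2}
depth 2: {3,4}  cumulative {0,1,2,3,4}
Reach set: {0,1,2,3,4}
trace reaching 3: a·b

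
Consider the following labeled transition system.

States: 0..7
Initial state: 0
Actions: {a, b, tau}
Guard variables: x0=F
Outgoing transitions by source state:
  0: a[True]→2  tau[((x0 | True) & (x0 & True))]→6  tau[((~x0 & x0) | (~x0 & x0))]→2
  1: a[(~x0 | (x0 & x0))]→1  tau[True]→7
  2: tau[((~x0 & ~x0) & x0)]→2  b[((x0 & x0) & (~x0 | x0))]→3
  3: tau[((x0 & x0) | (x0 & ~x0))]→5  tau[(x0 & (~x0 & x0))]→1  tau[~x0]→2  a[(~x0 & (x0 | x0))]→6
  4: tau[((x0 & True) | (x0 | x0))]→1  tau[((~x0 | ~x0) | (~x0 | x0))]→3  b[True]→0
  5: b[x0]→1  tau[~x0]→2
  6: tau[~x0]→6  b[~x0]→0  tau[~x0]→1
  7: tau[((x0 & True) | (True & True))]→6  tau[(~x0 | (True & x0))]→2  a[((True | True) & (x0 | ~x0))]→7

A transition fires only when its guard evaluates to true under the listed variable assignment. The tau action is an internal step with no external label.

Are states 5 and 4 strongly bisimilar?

Refine partition for ~:
  P[0] = {{0,1,2,3,4,5,6,7}}
  P[1] = {{0},{1,7},{2},{3,5},{4,6}}
  P[2] = {{0},{1},{2},{3,5},{4},{6},{7}}
Fixed point at round 3; 7 class(es).
class of 5: {3,5}; class of 4: {4}

Answer: NOT BISIMILAR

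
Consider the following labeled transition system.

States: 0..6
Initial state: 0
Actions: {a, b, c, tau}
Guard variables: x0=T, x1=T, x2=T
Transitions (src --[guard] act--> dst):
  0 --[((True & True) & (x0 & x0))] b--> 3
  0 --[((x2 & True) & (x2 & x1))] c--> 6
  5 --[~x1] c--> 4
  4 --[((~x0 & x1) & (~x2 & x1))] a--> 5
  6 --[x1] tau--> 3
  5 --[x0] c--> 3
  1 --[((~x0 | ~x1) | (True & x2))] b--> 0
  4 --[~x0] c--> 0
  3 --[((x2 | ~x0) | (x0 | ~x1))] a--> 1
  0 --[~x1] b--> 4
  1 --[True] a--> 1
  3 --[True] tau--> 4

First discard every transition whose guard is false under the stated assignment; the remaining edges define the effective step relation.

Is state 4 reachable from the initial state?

Answer: REACHABLE

Trace:
8 transition(s) survive guard evaluation.
depth 0: {0}
depth 1: {3,6}  cumulative {0,3,6}
depth 2: {1,4}  cumulative {0,1,3,4,6}
Reach set: {0,1,3,4,6}
trace reaching 4: b·tau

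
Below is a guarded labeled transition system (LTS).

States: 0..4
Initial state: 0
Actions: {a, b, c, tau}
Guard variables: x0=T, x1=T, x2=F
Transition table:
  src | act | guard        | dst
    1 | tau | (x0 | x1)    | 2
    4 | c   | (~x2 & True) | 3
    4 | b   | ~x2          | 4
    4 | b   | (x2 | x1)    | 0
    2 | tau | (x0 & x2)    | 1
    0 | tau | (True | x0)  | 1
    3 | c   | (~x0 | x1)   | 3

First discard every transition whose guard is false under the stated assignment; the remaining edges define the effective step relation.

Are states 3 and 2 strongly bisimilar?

Refine partition for ~:
  π0 = {{0,1,2,3,4}}
  π1 = {{0,1},{2},{3},{4}}
  π2 = {{0},{1},{2},{3},{4}}
Fixed point at round 3; 5 class(es).
[3]={3}  [2]={2}

Answer: NOT BISIMILAR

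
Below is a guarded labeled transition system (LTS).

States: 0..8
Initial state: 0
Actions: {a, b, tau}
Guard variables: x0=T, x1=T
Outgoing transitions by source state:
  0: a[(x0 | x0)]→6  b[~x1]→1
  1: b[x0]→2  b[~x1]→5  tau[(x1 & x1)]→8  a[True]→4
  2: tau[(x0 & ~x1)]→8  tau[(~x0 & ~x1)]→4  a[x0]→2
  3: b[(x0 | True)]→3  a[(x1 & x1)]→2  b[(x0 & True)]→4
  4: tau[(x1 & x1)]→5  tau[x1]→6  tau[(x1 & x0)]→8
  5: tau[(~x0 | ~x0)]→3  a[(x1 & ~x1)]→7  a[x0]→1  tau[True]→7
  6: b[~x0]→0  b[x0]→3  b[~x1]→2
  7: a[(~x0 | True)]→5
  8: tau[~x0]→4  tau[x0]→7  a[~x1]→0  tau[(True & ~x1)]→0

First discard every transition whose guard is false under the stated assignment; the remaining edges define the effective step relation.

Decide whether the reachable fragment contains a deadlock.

Reachable = {0,1,2,3,4,5,6,7,8}
  0: a→6  [deg 1]
  1: a→4  b→2  tau→8  [deg 3]
  2: a→2  [deg 1]
  3: a→2  b→3  b→4  [deg 3]
  4: tau→5  tau→6  tau→8  [deg 3]
  5: a→1  tau→7  [deg 2]
  6: b→3  [deg 1]
  7: a→5  [deg 1]
  8: tau→7  [deg 1]

Answer: DEADLOCK-FREE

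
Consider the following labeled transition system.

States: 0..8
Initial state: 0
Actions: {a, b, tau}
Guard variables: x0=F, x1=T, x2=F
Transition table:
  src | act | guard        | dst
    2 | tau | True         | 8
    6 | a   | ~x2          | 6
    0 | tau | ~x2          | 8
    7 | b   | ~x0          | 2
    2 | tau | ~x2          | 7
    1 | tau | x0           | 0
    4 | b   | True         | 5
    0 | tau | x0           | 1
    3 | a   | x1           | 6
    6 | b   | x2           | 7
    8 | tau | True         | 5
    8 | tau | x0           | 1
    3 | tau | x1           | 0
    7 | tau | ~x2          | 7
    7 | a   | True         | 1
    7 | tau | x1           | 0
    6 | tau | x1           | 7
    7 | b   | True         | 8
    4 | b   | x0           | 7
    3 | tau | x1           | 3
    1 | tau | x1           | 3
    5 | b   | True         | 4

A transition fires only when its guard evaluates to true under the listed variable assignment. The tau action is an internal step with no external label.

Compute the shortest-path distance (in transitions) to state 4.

Answer: 3

Working:
Breadth-first toward 4:
  L0 = {0}
  L1 = {8}
  L2 = {5}
  L3 = {4}
depth(4)=3, e.g. tau·tau·b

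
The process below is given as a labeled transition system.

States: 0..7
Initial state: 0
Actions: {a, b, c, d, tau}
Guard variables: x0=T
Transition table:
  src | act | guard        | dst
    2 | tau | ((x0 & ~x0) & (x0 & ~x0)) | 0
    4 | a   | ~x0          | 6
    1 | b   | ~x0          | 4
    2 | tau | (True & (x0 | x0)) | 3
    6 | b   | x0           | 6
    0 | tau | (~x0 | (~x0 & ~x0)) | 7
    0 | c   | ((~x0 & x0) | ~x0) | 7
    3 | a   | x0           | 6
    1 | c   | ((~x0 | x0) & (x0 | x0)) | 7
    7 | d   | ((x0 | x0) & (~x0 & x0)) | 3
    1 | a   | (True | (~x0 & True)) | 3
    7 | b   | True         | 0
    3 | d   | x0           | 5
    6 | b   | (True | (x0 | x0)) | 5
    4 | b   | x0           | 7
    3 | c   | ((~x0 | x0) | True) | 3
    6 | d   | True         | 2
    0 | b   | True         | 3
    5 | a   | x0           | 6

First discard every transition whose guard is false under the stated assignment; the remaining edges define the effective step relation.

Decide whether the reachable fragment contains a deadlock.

Answer: DEADLOCK-FREE

Analysis:
Reachable = {0,2,3,5,6}
  0: b→3  [1 out]
  2: tau→3  [1 out]
  3: a→6  c→3  d→5  [3 out]
  5: a→6  [1 out]
  6: b→5  b→6  d→2  [3 out]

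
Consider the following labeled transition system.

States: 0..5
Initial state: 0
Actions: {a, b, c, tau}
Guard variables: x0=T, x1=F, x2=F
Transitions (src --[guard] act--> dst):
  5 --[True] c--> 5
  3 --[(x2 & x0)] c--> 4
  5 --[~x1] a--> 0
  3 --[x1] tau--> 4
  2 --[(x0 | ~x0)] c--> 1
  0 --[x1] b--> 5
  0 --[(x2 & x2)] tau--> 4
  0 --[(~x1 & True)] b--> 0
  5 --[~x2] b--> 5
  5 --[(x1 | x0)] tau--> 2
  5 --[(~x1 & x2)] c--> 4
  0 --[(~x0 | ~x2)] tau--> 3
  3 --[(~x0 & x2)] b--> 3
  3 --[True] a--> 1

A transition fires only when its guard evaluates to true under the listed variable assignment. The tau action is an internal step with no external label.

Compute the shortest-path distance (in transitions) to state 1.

Breadth-first toward 1:
  depth 0: {0}
  depth 1: {3}
  depth 2: {1}
depth(1)=2, e.g. tau·a

Answer: 2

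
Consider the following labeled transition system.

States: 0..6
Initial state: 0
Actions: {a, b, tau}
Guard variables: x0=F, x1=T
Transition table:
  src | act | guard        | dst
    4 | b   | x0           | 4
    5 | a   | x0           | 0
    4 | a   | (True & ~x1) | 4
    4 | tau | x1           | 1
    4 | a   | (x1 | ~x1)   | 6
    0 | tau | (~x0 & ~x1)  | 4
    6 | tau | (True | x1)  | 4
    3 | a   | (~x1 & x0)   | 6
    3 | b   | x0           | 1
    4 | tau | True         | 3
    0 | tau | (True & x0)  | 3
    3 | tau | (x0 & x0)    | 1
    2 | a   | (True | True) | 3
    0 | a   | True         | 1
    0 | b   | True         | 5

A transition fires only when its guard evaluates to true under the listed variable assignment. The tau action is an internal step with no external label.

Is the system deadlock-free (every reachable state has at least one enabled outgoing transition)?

Answer: DEADLOCK at state 1

Analysis:
Reach set: {0,1,5}
  0: a→1  b→5  [2 out]
  1: ∅  [deadlock]
  5: ∅  [deadlock]
Path to 1: a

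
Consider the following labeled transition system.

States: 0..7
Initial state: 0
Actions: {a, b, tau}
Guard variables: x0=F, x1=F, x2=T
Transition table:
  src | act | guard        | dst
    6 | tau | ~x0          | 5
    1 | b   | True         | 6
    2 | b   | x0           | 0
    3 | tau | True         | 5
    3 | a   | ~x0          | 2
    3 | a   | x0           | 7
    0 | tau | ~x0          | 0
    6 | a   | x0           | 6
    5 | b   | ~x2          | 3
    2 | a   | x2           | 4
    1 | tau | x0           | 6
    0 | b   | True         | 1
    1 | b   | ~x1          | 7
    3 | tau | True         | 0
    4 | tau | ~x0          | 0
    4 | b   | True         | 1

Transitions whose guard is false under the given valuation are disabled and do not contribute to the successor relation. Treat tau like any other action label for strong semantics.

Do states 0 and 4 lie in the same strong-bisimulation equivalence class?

Refine partition for ~:
  round 0: {{0,1,2,3,4,5,6,7}}
  round 1: {{0,4},{1},{2},{3},{5,7},{6}}
Fixed point at round 2; 6 class(es).
0∈{0,4}, 4∈{0,4}

Answer: BISIMILAR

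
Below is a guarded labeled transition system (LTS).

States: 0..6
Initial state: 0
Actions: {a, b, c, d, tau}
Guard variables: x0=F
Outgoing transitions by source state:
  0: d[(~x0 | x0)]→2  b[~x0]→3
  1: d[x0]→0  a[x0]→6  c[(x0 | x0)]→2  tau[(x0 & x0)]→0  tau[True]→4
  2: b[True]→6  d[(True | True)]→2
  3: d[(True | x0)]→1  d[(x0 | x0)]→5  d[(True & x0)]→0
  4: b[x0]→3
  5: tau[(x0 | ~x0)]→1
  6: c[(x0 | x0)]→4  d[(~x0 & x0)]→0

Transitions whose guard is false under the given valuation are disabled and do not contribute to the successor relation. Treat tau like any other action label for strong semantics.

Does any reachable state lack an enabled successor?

Reach set: {0,1,2,3,4,6}
  0: b→3  d→2  [2 exit(s)]
  1: tau→4  [1 exit(s)]
  2: b→6  d→2  [2 exit(s)]
  3: d→1  [1 exit(s)]
  4: ∅  [no exit]
  6: ∅  [no exit]
trace reaching 4: b·d·tau

Answer: DEADLOCK at state 4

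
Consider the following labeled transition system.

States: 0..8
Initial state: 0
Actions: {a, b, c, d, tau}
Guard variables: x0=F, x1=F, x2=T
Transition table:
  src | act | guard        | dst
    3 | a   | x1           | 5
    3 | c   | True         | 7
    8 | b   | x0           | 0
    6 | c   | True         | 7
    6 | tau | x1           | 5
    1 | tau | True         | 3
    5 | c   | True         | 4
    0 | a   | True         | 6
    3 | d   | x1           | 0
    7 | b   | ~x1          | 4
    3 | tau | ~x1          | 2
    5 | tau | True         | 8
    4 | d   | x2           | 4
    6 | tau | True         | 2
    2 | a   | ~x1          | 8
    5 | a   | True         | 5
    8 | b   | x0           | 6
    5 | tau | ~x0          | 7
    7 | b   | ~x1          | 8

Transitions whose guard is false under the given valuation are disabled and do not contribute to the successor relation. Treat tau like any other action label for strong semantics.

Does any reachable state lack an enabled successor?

Reach set: {0,2,4,6,7,8}
  0: a→6  [deg 1]
  2: a→8  [deg 1]
  4: d→4  [deg 1]
  6: c→7  tau→2  [deg 2]
  7: b→4  b→8  [deg 2]
  8: ∅  [STUCK]
Path to 8: a·c·b

Answer: DEADLOCK at state 8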